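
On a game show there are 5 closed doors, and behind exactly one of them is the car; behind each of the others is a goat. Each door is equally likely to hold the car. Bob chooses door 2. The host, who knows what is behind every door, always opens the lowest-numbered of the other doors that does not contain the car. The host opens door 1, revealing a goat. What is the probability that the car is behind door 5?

1/4

Apply Bayes' rule, conditioning on where the car actually is.
If it is behind door 1 (prior 1/5): the host opened door 1, so this case is ruled out; weight (1/5)·0 = 0.
If it is behind any of doors 2, 3, 4, and 5 (prior 1/5 each): door 1 is the lowest-numbered option available, probability 1; weight (1/5)·1 = 1/5 each.
The weights sum to 4/5.
So P(the car behind door 5 | the host opened door 1) = (1/5) / (4/5) = 1/4.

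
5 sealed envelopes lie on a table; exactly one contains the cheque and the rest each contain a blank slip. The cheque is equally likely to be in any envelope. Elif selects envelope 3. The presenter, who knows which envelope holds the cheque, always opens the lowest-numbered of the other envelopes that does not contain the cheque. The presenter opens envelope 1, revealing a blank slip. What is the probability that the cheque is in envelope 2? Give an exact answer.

1/4

Condition on the true location of the cheque.
If it is in envelope 1 (prior 1/5): the presenter opened envelope 1, so this case is ruled out; weight (1/5)·0 = 0.
If it is in any of envelopes 2, 3, 4, and 5 (prior 1/5 each): envelope 1 is the lowest-numbered option available, probability 1; weight (1/5)·1 = 1/5 each.
The weights sum to 4/5.
So P(the cheque in envelope 2 | the presenter opened envelope 1) = (1/5) / (4/5) = 1/4.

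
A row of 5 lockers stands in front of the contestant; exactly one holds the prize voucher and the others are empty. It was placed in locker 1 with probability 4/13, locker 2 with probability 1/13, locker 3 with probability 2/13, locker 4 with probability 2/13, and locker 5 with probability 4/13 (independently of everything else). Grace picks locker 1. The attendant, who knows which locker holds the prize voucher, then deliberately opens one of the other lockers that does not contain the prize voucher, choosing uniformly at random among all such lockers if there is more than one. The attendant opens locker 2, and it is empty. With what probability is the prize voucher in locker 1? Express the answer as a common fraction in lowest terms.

3/11

Apply Bayes' rule, conditioning on where the prize voucher actually is.
If it is in locker 1 (prior 4/13): the attendant has 4 equally likely choices, so probability 1/4; weight (4/13)·(1/4) = 1/13.
If it is in locker 2 (prior 1/13): the attendant opened locker 2, so this case is ruled out; weight (1/13)·0 = 0.
If it is in either of lockers 3 and 4 (prior 2/13 each): the attendant has 3 equally likely choices, so probability 1/3; weight (2/13)·(1/3) = 2/39 each.
If it is in locker 5 (prior 4/13): the attendant has 3 equally likely choices, so probability 1/3; weight (4/13)·(1/3) = 4/39.
The weights sum to 11/39.
So P(the prize voucher in locker 1 | the attendant opened locker 2) = (1/13) / (11/39) = 3/11.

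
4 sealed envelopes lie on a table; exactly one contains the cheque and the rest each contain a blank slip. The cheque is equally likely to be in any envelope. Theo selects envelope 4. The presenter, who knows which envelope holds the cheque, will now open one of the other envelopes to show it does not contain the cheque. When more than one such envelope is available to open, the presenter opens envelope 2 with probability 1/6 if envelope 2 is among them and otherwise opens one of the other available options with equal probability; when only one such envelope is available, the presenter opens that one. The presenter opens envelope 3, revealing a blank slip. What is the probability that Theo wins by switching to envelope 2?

2/7

Consider each possible location of the cheque in turn.
If it is in envelope 1 (prior 1/4): envelope 2 is available but not opened, probability 5/6; weight (1/4)·(5/6) = 5/24.
If it is in envelope 2 (prior 1/4): envelope 2 holds the prize so is unavailable; the presenter chooses uniformly among the 2 others, probability 1/2; weight (1/4)·(1/2) = 1/8.
If it is in envelope 3 (prior 1/4): the presenter opened envelope 3, so this case is ruled out; weight (1/4)·0 = 0.
If it is in envelope 4 (prior 1/4): envelope 2 is available but not opened; envelope 3 gets probability (1 − 1/6)/2 = 5/12; weight (1/4)·(5/12) = 5/48.
The weights sum to 7/16.
So P(the cheque in envelope 2 | the presenter opened envelope 3) = (1/8) / (7/16) = 2/7.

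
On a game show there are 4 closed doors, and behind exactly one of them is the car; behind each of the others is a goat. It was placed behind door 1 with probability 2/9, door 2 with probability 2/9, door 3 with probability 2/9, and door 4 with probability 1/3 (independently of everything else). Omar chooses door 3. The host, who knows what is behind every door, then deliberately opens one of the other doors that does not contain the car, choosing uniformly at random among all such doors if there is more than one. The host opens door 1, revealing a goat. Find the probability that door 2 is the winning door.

6/19

Consider each possible location of the car in turn.
If it is behind door 1 (prior 2/9): the host opened door 1, so this case is ruled out; weight (2/9)·0 = 0.
If it is behind door 2 (prior 2/9): the host has 2 equally likely choices, so probability 1/2; weight (2/9)·(1/2) = 1/9.
If it is behind door 3 (prior 2/9): the host has 3 equally likely choices, so probability 1/3; weight (2/9)·(1/3) = 2/27.
If it is behind door 4 (prior 1/3): the host has 2 equally likely choices, so probability 1/2; weight (1/3)·(1/2) = 1/6.
The weights sum to 19/54.
So P(the car behind door 2 | the host opened door 1) = (1/9) / (19/54) = 6/19.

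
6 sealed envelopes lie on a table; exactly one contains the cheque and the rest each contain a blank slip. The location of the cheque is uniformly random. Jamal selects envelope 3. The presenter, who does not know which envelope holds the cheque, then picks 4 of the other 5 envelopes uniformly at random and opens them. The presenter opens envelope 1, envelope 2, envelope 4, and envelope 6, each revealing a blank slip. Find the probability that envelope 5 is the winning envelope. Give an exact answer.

Consider each possible location of the cheque in turn.
If it is in any of envelopes 1, 2, 4, and 6 (prior 1/6 each): that envelope was opened and seen not to hold the prize — ruled out; weight (1/6)·0 = 0 each.
If it is in either of envelopes 3 and 5 (prior 1/6 each): the presenter picks exactly this set with probability 1/5 regardless, and none is the prize; weight (1/6)·(1/5) = 1/30 each.
The weights sum to 1/15.
So P(the cheque in envelope 5 | the presenter opened envelope 1, envelope 2, envelope 4, and envelope 6) = (1/30) / (1/15) = 1/2.

1/2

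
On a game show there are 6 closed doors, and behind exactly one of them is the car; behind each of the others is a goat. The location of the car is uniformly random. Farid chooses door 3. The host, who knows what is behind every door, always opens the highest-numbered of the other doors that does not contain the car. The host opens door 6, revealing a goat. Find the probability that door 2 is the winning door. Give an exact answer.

1/5

Apply Bayes' rule, conditioning on where the car actually is.
If it is behind any of doors 1, 2, 3, 4, and 5 (prior 1/6 each): door 6 is the highest-numbered option available, probability 1; weight (1/6)·1 = 1/6 each.
If it is behind door 6 (prior 1/6): the host opened door 6, so this case is ruled out; weight (1/6)·0 = 0.
The weights sum to 5/6.
So P(the car behind door 2 | the host opened door 6) = (1/6) / (5/6) = 1/5.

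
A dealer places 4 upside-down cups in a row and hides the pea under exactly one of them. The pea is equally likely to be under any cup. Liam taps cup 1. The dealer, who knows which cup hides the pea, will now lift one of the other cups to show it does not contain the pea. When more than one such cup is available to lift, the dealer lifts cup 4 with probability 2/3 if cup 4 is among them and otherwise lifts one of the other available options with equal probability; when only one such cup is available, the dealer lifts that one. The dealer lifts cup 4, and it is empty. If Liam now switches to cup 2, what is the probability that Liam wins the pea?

Condition on the true location of the pea.
If it is under any of cups 1, 2, and 3 (prior 1/4 each): cup 4 is available, opened with probability 2/3; weight (1/4)·(2/3) = 1/6 each.
If it is under cup 4 (prior 1/4): the dealer opened cup 4, so this case is ruled out; weight (1/4)·0 = 0.
The weights sum to 1/2.
So P(the pea under cup 2 | the dealer opened cup 4) = (1/6) / (1/2) = 1/3.

1/3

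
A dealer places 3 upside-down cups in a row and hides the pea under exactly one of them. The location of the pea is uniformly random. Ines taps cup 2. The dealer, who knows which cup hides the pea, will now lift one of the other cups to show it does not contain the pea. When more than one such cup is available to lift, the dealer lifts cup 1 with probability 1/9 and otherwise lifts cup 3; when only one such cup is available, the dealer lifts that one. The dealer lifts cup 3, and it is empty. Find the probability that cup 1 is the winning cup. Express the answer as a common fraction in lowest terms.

Condition on the true location of the pea.
If it is under cup 1 (prior 1/3): only cup 3 is available, probability 1; weight (1/3)·1 = 1/3.
If it is under cup 2 (prior 1/3): cup 1 is available but not opened, probability 8/9; weight (1/3)·(8/9) = 8/27.
If it is under cup 3 (prior 1/3): the dealer opened cup 3, so this case is ruled out; weight (1/3)·0 = 0.
The weights sum to 17/27.
So P(the pea under cup 1 | the dealer opened cup 3) = (1/3) / (17/27) = 9/17.

9/17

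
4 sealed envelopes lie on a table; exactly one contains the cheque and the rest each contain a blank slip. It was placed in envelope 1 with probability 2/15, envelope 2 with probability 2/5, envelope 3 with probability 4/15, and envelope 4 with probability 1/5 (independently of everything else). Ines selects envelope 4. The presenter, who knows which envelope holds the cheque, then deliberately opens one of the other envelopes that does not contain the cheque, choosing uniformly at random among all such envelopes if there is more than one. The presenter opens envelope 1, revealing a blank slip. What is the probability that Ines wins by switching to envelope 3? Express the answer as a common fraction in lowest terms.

Apply Bayes' rule, conditioning on where the cheque actually is.
If it is in envelope 1 (prior 2/15): the presenter opened envelope 1, so this case is ruled out; weight (2/15)·0 = 0.
If it is in envelope 2 (prior 2/5): the presenter has 2 equally likely choices, so probability 1/2; weight (2/5)·(1/2) = 1/5.
If it is in envelope 3 (prior 4/15): the presenter has 2 equally likely choices, so probability 1/2; weight (4/15)·(1/2) = 2/15.
If it is in envelope 4 (prior 1/5): the presenter has 3 equally likely choices, so probability 1/3; weight (1/5)·(1/3) = 1/15.
The weights sum to 2/5.
So P(the cheque in envelope 3 | the presenter opened envelope 1) = (2/15) / (2/5) = 1/3.

1/3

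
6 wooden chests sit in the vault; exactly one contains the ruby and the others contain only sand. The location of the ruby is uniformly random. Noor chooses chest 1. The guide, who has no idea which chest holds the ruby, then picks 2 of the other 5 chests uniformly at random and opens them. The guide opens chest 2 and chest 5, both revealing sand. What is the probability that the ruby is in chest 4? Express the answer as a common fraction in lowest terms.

Consider each possible location of the ruby in turn.
If it is in any of chests 1, 3, 4, and 6 (prior 1/6 each): the guide picks exactly this set with probability 1/10 regardless, and none is the prize; weight (1/6)·(1/10) = 1/60 each.
If it is in either of chests 2 and 5 (prior 1/6 each): that chest was opened and seen not to hold the prize — ruled out; weight (1/6)·0 = 0 each.
The weights sum to 1/15.
So P(the ruby in chest 4 | the guide opened chest 2 and chest 5) = (1/60) / (1/15) = 1/4.

1/4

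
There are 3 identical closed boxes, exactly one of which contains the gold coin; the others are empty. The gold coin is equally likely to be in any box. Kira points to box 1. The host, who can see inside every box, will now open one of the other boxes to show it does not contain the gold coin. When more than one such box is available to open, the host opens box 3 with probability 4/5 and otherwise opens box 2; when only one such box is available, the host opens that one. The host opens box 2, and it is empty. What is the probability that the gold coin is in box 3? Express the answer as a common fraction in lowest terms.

Condition on the true location of the gold coin.
If it is in box 1 (prior 1/3): box 3 is available but not opened, probability 1/5; weight (1/3)·(1/5) = 1/15.
If it is in box 2 (prior 1/3): the host opened box 2, so this case is ruled out; weight (1/3)·0 = 0.
If it is in box 3 (prior 1/3): only box 2 is available, probability 1; weight (1/3)·1 = 1/3.
The weights sum to 2/5.
So P(the gold coin in box 3 | the host opened box 2) = (1/3) / (2/5) = 5/6.

5/6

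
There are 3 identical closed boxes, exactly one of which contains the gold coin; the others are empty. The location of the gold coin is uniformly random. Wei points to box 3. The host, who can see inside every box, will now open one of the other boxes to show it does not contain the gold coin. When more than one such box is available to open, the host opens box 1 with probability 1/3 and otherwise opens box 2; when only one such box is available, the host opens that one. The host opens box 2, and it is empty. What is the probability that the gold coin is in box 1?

Consider each possible location of the gold coin in turn.
If it is in box 1 (prior 1/3): only box 2 is available, probability 1; weight (1/3)·1 = 1/3.
If it is in box 2 (prior 1/3): the host opened box 2, so this case is ruled out; weight (1/3)·0 = 0.
If it is in box 3 (prior 1/3): box 1 is available but not opened, probability 2/3; weight (1/3)·(2/3) = 2/9.
The weights sum to 5/9.
So P(the gold coin in box 1 | the host opened box 2) = (1/3) / (5/9) = 3/5.

3/5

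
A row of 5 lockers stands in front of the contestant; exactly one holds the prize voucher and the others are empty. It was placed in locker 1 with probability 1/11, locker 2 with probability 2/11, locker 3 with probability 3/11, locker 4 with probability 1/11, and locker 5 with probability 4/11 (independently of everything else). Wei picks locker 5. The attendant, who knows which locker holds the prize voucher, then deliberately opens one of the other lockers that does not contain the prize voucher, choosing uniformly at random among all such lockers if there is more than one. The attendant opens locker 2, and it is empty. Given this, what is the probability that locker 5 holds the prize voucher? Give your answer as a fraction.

3/8

Condition on the true location of the prize voucher.
If it is in either of lockers 1 and 4 (prior 1/11 each): the attendant has 3 equally likely choices, so probability 1/3; weight (1/11)·(1/3) = 1/33 each.
If it is in locker 2 (prior 2/11): the attendant opened locker 2, so this case is ruled out; weight (2/11)·0 = 0.
If it is in locker 3 (prior 3/11): the attendant has 3 equally likely choices, so probability 1/3; weight (3/11)·(1/3) = 1/11.
If it is in locker 5 (prior 4/11): the attendant has 4 equally likely choices, so probability 1/4; weight (4/11)·(1/4) = 1/11.
The weights sum to 8/33.
So P(the prize voucher in locker 5 | the attendant opened locker 2) = (1/11) / (8/33) = 3/8.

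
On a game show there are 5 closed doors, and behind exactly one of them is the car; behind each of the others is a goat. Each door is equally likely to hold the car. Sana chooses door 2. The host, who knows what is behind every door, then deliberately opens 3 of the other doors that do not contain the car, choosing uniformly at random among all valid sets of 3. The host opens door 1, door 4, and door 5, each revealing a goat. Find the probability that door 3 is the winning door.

Consider each possible location of the car in turn.
If it is behind any of doors 1, 4, and 5 (prior 1/5 each): that door was opened and seen not to hold the prize — ruled out; weight (1/5)·0 = 0 each.
If it is behind door 2 (prior 1/5): the host has 4 equally likely choices, so probability 1/4; weight (1/5)·(1/4) = 1/20.
If it is behind door 3 (prior 1/5): the host has no choice, probability 1; weight (1/5)·1 = 1/5.
The weights sum to 1/4.
So P(the car behind door 3 | the host opened door 1, door 4, and door 5) = (1/5) / (1/4) = 4/5.

4/5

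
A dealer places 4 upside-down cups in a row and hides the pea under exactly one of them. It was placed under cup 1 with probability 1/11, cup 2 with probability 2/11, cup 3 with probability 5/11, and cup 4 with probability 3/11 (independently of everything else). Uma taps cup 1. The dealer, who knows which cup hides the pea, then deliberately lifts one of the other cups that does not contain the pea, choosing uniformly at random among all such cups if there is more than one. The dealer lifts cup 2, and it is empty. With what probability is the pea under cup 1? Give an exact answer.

1/13

Condition on the true location of the pea.
If it is under cup 1 (prior 1/11): the dealer has 3 equally likely choices, so probability 1/3; weight (1/11)·(1/3) = 1/33.
If it is under cup 2 (prior 2/11): the dealer opened cup 2, so this case is ruled out; weight (2/11)·0 = 0.
If it is under cup 3 (prior 5/11): the dealer has 2 equally likely choices, so probability 1/2; weight (5/11)·(1/2) = 5/22.
If it is under cup 4 (prior 3/11): the dealer has 2 equally likely choices, so probability 1/2; weight (3/11)·(1/2) = 3/22.
The weights sum to 13/33.
So P(the pea under cup 1 | the dealer opened cup 2) = (1/33) / (13/33) = 1/13.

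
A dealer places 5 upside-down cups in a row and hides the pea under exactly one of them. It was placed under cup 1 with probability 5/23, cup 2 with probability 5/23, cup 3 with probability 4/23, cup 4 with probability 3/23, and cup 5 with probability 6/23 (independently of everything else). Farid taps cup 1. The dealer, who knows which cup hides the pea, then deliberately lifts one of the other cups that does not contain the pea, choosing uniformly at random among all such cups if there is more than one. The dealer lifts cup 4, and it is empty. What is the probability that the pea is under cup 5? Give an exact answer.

8/25

Condition on the true location of the pea.
If it is under cup 1 (prior 5/23): the dealer has 4 equally likely choices, so probability 1/4; weight (5/23)·(1/4) = 5/92.
If it is under cup 2 (prior 5/23): the dealer has 3 equally likely choices, so probability 1/3; weight (5/23)·(1/3) = 5/69.
If it is under cup 3 (prior 4/23): the dealer has 3 equally likely choices, so probability 1/3; weight (4/23)·(1/3) = 4/69.
If it is under cup 4 (prior 3/23): the dealer opened cup 4, so this case is ruled out; weight (3/23)·0 = 0.
If it is under cup 5 (prior 6/23): the dealer has 3 equally likely choices, so probability 1/3; weight (6/23)·(1/3) = 2/23.
The weights sum to 25/92.
So P(the pea under cup 5 | the dealer opened cup 4) = (2/23) / (25/92) = 8/25.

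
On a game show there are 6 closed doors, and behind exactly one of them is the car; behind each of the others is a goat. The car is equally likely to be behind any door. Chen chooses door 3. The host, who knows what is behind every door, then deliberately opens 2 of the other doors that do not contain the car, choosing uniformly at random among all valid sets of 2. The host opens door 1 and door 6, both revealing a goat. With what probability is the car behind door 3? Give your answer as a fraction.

1/6

Condition on the true location of the car.
If it is behind either of doors 1 and 6 (prior 1/6 each): that door was opened and seen not to hold the prize — ruled out; weight (1/6)·0 = 0 each.
If it is behind any of doors 2, 4, and 5 (prior 1/6 each): the host has 6 equally likely choices, so probability 1/6; weight (1/6)·(1/6) = 1/36 each.
If it is behind door 3 (prior 1/6): the host has 10 equally likely choices, so probability 1/10; weight (1/6)·(1/10) = 1/60.
The weights sum to 1/10.
So P(the car behind door 3 | the host opened door 1 and door 6) = (1/60) / (1/10) = 1/6.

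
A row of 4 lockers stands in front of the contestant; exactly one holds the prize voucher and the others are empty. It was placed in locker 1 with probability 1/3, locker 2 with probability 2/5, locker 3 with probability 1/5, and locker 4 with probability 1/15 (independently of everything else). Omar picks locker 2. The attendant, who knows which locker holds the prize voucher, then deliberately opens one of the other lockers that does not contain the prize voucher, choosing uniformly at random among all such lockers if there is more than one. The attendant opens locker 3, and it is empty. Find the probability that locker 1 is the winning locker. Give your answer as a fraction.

1/2

Condition on the true location of the prize voucher.
If it is in locker 1 (prior 1/3): the attendant has 2 equally likely choices, so probability 1/2; weight (1/3)·(1/2) = 1/6.
If it is in locker 2 (prior 2/5): the attendant has 3 equally likely choices, so probability 1/3; weight (2/5)·(1/3) = 2/15.
If it is in locker 3 (prior 1/5): the attendant opened locker 3, so this case is ruled out; weight (1/5)·0 = 0.
If it is in locker 4 (prior 1/15): the attendant has 2 equally likely choices, so probability 1/2; weight (1/15)·(1/2) = 1/30.
The weights sum to 1/3.
So P(the prize voucher in locker 1 | the attendant opened locker 3) = (1/6) / (1/3) = 1/2.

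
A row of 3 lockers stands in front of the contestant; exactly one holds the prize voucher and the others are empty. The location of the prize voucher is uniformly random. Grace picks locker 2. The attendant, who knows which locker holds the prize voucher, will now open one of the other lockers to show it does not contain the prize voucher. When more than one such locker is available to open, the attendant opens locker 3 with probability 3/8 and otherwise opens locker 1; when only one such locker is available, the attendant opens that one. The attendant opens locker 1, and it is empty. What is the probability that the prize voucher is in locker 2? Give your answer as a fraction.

5/13

Consider each possible location of the prize voucher in turn.
If it is in locker 1 (prior 1/3): the attendant opened locker 1, so this case is ruled out; weight (1/3)·0 = 0.
If it is in locker 2 (prior 1/3): locker 3 is available but not opened, probability 5/8; weight (1/3)·(5/8) = 5/24.
If it is in locker 3 (prior 1/3): only locker 1 is available, probability 1; weight (1/3)·1 = 1/3.
The weights sum to 13/24.
So P(the prize voucher in locker 2 | the attendant opened locker 1) = (5/24) / (13/24) = 5/13.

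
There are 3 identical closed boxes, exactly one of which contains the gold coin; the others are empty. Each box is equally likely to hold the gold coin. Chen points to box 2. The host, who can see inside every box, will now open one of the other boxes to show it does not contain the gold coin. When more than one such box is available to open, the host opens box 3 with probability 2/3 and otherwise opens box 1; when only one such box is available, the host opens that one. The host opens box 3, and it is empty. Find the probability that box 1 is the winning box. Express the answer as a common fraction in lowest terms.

3/5

Condition on the true location of the gold coin.
If it is in box 1 (prior 1/3): only box 3 is available, probability 1; weight (1/3)·1 = 1/3.
If it is in box 2 (prior 1/3): box 3 is available, opened with probability 2/3; weight (1/3)·(2/3) = 2/9.
If it is in box 3 (prior 1/3): the host opened box 3, so this case is ruled out; weight (1/3)·0 = 0.
The weights sum to 5/9.
So P(the gold coin in box 1 | the host opened box 3) = (1/3) / (5/9) = 3/5.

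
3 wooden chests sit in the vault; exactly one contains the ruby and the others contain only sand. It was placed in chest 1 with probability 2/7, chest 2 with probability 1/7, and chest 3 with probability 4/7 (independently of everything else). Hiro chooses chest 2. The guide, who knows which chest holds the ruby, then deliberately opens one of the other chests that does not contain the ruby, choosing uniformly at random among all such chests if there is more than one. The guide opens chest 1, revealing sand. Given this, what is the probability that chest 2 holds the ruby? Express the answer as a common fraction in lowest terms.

1/9

Condition on the true location of the ruby.
If it is in chest 1 (prior 2/7): the guide opened chest 1, so this case is ruled out; weight (2/7)·0 = 0.
If it is in chest 2 (prior 1/7): the guide has 2 equally likely choices, so probability 1/2; weight (1/7)·(1/2) = 1/14.
If it is in chest 3 (prior 4/7): the guide has no choice, probability 1; weight (4/7)·1 = 4/7.
The weights sum to 9/14.
So P(the ruby in chest 2 | the guide opened chest 1) = (1/14) / (9/14) = 1/9.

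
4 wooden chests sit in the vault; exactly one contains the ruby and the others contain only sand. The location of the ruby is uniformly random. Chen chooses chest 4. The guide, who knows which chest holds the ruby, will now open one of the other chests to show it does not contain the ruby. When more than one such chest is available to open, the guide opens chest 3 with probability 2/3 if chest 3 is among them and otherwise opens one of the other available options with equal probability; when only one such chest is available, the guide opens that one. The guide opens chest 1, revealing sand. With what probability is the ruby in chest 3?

1/2

Consider each possible location of the ruby in turn.
If it is in chest 1 (prior 1/4): the guide opened chest 1, so this case is ruled out; weight (1/4)·0 = 0.
If it is in chest 2 (prior 1/4): chest 3 is available but not opened, probability 1/3; weight (1/4)·(1/3) = 1/12.
If it is in chest 3 (prior 1/4): chest 3 holds the prize so is unavailable; the guide chooses uniformly among the 2 others, probability 1/2; weight (1/4)·(1/2) = 1/8.
If it is in chest 4 (prior 1/4): chest 3 is available but not opened; chest 1 gets probability (1 − 2/3)/2 = 1/6; weight (1/4)·(1/6) = 1/24.
The weights sum to 1/4.
So P(the ruby in chest 3 | the guide opened chest 1) = (1/8) / (1/4) = 1/2.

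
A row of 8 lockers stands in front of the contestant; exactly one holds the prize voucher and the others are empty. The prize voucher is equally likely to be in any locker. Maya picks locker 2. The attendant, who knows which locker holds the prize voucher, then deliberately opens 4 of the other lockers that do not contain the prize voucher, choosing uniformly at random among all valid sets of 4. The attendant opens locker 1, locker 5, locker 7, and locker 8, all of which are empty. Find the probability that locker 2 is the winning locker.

1/8

Apply Bayes' rule, conditioning on where the prize voucher actually is.
If it is in any of lockers 1, 5, 7, and 8 (prior 1/8 each): that locker was opened and seen not to hold the prize — ruled out; weight (1/8)·0 = 0 each.
If it is in locker 2 (prior 1/8): the attendant has 35 equally likely choices, so probability 1/35; weight (1/8)·(1/35) = 1/280.
If it is in any of lockers 3, 4, and 6 (prior 1/8 each): the attendant has 15 equally likely choices, so probability 1/15; weight (1/8)·(1/15) = 1/120 each.
The weights sum to 1/35.
So P(the prize voucher in locker 2 | the attendant opened locker 1, locker 5, locker 7, and locker 8) = (1/280) / (1/35) = 1/8.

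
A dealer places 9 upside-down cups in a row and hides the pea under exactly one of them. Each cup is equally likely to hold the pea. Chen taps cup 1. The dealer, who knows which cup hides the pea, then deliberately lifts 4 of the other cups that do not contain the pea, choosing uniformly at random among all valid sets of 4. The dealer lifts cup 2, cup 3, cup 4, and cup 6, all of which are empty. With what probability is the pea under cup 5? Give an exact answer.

Apply Bayes' rule, conditioning on where the pea actually is.
If it is under cup 1 (prior 1/9): the dealer has 70 equally likely choices, so probability 1/70; weight (1/9)·(1/70) = 1/630.
If it is under any of cups 2, 3, 4, and 6 (prior 1/9 each): that cup was opened and seen not to hold the prize — ruled out; weight (1/9)·0 = 0 each.
If it is under any of cups 5, 7, 8, and 9 (prior 1/9 each): the dealer has 35 equally likely choices, so probability 1/35; weight (1/9)·(1/35) = 1/315 each.
The weights sum to 1/70.
So P(the pea under cup 5 | the dealer opened cup 2, cup 3, cup 4, and cup 6) = (1/315) / (1/70) = 2/9.

2/9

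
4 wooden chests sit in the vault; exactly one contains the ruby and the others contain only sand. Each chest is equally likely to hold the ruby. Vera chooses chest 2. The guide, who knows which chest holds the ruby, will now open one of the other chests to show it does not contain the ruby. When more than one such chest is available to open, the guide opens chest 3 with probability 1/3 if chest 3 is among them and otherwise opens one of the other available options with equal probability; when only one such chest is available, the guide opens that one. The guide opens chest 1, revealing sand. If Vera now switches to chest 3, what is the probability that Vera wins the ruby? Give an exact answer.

1/3

Apply Bayes' rule, conditioning on where the ruby actually is.
If it is in chest 1 (prior 1/4): the guide opened chest 1, so this case is ruled out; weight (1/4)·0 = 0.
If it is in chest 2 (prior 1/4): chest 3 is available but not opened; chest 1 gets probability (1 − 1/3)/2 = 1/3; weight (1/4)·(1/3) = 1/12.
If it is in chest 3 (prior 1/4): chest 3 holds the prize so is unavailable; the guide chooses uniformly among the 2 others, probability 1/2; weight (1/4)·(1/2) = 1/8.
If it is in chest 4 (prior 1/4): chest 3 is available but not opened, probability 2/3; weight (1/4)·(2/3) = 1/6.
The weights sum to 3/8.
So P(the ruby in chest 3 | the guide opened chest 1) = (1/8) / (3/8) = 1/3.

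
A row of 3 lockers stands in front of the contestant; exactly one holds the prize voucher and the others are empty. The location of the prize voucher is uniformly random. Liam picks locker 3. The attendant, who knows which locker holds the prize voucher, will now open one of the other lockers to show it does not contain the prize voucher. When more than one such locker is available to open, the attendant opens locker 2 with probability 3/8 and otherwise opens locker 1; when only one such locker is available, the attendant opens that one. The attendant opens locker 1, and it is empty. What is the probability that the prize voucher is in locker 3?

Consider each possible location of the prize voucher in turn.
If it is in locker 1 (prior 1/3): the attendant opened locker 1, so this case is ruled out; weight (1/3)·0 = 0.
If it is in locker 2 (prior 1/3): only locker 1 is available, probability 1; weight (1/3)·1 = 1/3.
If it is in locker 3 (prior 1/3): locker 2 is available but not opened, probability 5/8; weight (1/3)·(5/8) = 5/24.
The weights sum to 13/24.
So P(the prize voucher in locker 3 | the attendant opened locker 1) = (5/24) / (13/24) = 5/13.

5/13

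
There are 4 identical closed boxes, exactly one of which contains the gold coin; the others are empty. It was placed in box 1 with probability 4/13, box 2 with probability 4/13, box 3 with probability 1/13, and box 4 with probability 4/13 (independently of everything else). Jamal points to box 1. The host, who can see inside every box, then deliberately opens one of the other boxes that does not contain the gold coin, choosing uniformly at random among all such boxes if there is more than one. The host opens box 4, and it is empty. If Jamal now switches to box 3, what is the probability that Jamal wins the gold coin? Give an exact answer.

3/23

Condition on the true location of the gold coin.
If it is in box 1 (prior 4/13): the host has 3 equally likely choices, so probability 1/3; weight (4/13)·(1/3) = 4/39.
If it is in box 2 (prior 4/13): the host has 2 equally likely choices, so probability 1/2; weight (4/13)·(1/2) = 2/13.
If it is in box 3 (prior 1/13): the host has 2 equally likely choices, so probability 1/2; weight (1/13)·(1/2) = 1/26.
If it is in box 4 (prior 4/13): the host opened box 4, so this case is ruled out; weight (4/13)·0 = 0.
The weights sum to 23/78.
So P(the gold coin in box 3 | the host opened box 4) = (1/26) / (23/78) = 3/23.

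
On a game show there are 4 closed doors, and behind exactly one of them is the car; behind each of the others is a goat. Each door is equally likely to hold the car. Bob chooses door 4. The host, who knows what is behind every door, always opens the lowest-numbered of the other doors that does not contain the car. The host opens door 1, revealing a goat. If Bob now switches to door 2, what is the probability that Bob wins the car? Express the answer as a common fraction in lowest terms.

1/3

Condition on the true location of the car.
If it is behind door 1 (prior 1/4): the host opened door 1, so this case is ruled out; weight (1/4)·0 = 0.
If it is behind any of doors 2, 3, and 4 (prior 1/4 each): door 1 is the lowest-numbered option available, probability 1; weight (1/4)·1 = 1/4 each.
The weights sum to 3/4.
So P(the car behind door 2 | the host opened door 1) = (1/4) / (3/4) = 1/3.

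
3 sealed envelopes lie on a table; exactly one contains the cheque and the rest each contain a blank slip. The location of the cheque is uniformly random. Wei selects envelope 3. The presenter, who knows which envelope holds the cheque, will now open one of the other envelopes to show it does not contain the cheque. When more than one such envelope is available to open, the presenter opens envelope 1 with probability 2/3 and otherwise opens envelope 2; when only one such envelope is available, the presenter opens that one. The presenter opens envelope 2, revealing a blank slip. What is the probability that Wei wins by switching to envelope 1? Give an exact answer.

3/4

Condition on the true location of the cheque.
If it is in envelope 1 (prior 1/3): only envelope 2 is available, probability 1; weight (1/3)·1 = 1/3.
If it is in envelope 2 (prior 1/3): the presenter opened envelope 2, so this case is ruled out; weight (1/3)·0 = 0.
If it is in envelope 3 (prior 1/3): envelope 1 is available but not opened, probability 1/3; weight (1/3)·(1/3) = 1/9.
The weights sum to 4/9.
So P(the cheque in envelope 1 | the presenter opened envelope 2) = (1/3) / (4/9) = 3/4.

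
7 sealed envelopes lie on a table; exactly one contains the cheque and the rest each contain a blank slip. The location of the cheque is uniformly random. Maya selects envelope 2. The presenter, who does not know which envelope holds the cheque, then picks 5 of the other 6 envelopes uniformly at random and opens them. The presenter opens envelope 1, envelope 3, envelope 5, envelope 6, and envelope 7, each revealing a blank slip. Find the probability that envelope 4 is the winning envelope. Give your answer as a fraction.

1/2

Apply Bayes' rule, conditioning on where the cheque actually is.
If it is in any of envelopes 1, 3, 5, 6, and 7 (prior 1/7 each): that envelope was opened and seen not to hold the prize — ruled out; weight (1/7)·0 = 0 each.
If it is in either of envelopes 2 and 4 (prior 1/7 each): the presenter picks exactly this set with probability 1/6 regardless, and none is the prize; weight (1/7)·(1/6) = 1/42 each.
The weights sum to 1/21.
So P(the cheque in envelope 4 | the presenter opened envelope 1, envelope 3, envelope 5, envelope 6, and envelope 7) = (1/42) / (1/21) = 1/2.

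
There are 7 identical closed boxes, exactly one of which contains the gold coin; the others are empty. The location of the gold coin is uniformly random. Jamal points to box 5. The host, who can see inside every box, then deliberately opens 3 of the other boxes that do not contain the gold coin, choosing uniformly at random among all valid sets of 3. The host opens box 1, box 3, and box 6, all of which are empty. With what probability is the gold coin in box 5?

1/7

Consider each possible location of the gold coin in turn.
If it is in any of boxes 1, 3, and 6 (prior 1/7 each): that box was opened and seen not to hold the prize — ruled out; weight (1/7)·0 = 0 each.
If it is in any of boxes 2, 4, and 7 (prior 1/7 each): the host has 10 equally likely choices, so probability 1/10; weight (1/7)·(1/10) = 1/70 each.
If it is in box 5 (prior 1/7): the host has 20 equally likely choices, so probability 1/20; weight (1/7)·(1/20) = 1/140.
The weights sum to 1/20.
So P(the gold coin in box 5 | the host opened box 1, box 3, and box 6) = (1/140) / (1/20) = 1/7.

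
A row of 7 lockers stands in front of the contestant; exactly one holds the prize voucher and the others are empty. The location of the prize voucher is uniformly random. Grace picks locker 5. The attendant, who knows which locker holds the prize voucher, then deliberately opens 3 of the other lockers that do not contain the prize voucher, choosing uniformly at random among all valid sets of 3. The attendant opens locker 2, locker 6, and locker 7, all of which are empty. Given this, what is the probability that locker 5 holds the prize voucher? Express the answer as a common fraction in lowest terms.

1/7

Consider each possible location of the prize voucher in turn.
If it is in any of lockers 1, 3, and 4 (prior 1/7 each): the attendant has 10 equally likely choices, so probability 1/10; weight (1/7)·(1/10) = 1/70 each.
If it is in any of lockers 2, 6, and 7 (prior 1/7 each): that locker was opened and seen not to hold the prize — ruled out; weight (1/7)·0 = 0 each.
If it is in locker 5 (prior 1/7): the attendant has 20 equally likely choices, so probability 1/20; weight (1/7)·(1/20) = 1/140.
The weights sum to 1/20.
So P(the prize voucher in locker 5 | the attendant opened locker 2, locker 6, and locker 7) = (1/140) / (1/20) = 1/7.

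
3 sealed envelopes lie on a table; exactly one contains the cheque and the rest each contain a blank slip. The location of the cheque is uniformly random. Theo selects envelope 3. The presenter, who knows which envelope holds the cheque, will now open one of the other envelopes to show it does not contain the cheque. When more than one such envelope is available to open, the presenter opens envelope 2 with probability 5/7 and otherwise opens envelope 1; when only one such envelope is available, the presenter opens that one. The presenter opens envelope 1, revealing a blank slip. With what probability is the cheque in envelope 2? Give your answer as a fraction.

7/9

Condition on the true location of the cheque.
If it is in envelope 1 (prior 1/3): the presenter opened envelope 1, so this case is ruled out; weight (1/3)·0 = 0.
If it is in envelope 2 (prior 1/3): only envelope 1 is available, probability 1; weight (1/3)·1 = 1/3.
If it is in envelope 3 (prior 1/3): envelope 2 is available but not opened, probability 2/7; weight (1/3)·(2/7) = 2/21.
The weights sum to 3/7.
So P(the cheque in envelope 2 | the presenter opened envelope 1) = (1/3) / (3/7) = 7/9.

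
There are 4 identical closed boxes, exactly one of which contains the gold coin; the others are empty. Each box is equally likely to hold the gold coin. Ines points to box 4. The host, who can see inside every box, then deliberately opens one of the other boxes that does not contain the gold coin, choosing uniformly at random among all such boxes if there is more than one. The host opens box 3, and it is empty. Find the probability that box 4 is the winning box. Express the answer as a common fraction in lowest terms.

1/4

Apply Bayes' rule, conditioning on where the gold coin actually is.
If it is in either of boxes 1 and 2 (prior 1/4 each): the host has 2 equally likely choices, so probability 1/2; weight (1/4)·(1/2) = 1/8 each.
If it is in box 3 (prior 1/4): the host opened box 3, so this case is ruled out; weight (1/4)·0 = 0.
If it is in box 4 (prior 1/4): the host has 3 equally likely choices, so probability 1/3; weight (1/4)·(1/3) = 1/12.
The weights sum to 1/3.
So P(the gold coin in box 4 | the host opened box 3) = (1/12) / (1/3) = 1/4.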